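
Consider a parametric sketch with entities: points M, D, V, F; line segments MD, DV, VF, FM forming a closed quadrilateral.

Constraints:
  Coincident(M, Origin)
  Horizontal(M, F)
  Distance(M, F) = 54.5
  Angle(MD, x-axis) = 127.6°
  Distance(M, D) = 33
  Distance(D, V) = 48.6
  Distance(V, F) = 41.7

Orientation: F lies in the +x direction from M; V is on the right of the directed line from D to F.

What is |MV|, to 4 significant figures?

16.26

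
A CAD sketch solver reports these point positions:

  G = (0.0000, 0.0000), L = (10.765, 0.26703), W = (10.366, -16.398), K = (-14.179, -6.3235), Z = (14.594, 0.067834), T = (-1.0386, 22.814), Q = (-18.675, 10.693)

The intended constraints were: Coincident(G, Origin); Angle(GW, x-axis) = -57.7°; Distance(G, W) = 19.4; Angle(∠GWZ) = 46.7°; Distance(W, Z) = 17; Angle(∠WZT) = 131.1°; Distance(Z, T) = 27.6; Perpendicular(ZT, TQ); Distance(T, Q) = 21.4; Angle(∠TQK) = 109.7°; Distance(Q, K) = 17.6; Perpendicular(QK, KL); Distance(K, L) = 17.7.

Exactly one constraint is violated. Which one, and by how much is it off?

Distance(K, L) = 17.7 — off by 8.10.

G = (0.00, 0.00) ✓; GW at -57.70° ✓; |GW| = 19.40 ✓; ∠GWZ = 46.70° ✓; |WZ| = 17.00 ✓; ∠WZT = 131.1° ✓; |ZT| = 27.60 ✓; ∠(ZT, TQ) = 90.00° ✓; |TQ| = 21.40 ✓; ∠TQK = 109.7° ✓; |QK| = 17.60 ✓; ∠(QK, KL) = 90.00° ✓; |KL| = 25.80 ✗.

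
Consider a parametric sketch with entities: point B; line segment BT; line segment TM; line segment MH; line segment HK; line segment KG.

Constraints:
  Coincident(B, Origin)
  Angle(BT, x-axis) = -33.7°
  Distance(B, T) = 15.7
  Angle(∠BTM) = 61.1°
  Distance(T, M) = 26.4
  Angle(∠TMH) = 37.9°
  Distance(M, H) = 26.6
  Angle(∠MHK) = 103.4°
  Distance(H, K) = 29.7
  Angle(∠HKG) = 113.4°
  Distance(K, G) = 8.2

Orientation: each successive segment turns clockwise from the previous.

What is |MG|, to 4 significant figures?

43.21

B is at the origin; BT runs at -33.7° with length 15.7, so T = (13.06, -8.711). ∠BTM = 61.1° gives TM at -152.6° from the x-axis; with |TM| = 26.4, M = (-10.38, -20.86). ∠TMH = 37.9° gives MH at 65.30° from the x-axis; with |MH| = 26.6, H = (0.7386, 3.306). ∠MHK = 103.4° gives HK at -11.30° from the x-axis; with |HK| = 29.7, K = (29.86, -2.514). ∠HKG = 113.4° gives KG at -77.90° from the x-axis; with |KG| = 8.2, G = (31.58, -10.53). Then |MG| = |G − M| = 43.21.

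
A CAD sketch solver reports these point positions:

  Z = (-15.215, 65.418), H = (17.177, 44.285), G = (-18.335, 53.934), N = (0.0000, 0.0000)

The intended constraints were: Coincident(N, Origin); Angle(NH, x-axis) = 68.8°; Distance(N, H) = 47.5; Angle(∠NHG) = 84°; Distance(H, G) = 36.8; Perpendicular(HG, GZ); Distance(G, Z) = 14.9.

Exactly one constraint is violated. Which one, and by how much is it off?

Distance(G, Z) = 14.9 — off by 3.00.

N = (0.00, 0.00) ✓; NH at 68.80° ✓; |NH| = 47.50 ✓; ∠NHG = 84.00° ✓; |HG| = 36.80 ✓; ∠(HG, GZ) = 90.00° ✓; |GZ| = 11.90 ✗.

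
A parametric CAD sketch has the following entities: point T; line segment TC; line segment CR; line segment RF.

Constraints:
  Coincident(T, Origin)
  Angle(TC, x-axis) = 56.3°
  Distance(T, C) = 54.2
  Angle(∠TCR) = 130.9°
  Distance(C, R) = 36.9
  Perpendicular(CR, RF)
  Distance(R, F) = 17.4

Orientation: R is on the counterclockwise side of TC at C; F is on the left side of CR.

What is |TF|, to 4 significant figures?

76.13

T is at the origin; TC runs at 56.3° with length 54.2, so C = 54.2·(cos 56.3°, sin 56.3°) = (30.07, 45.09). ∠TCR = 130.9°, so CR runs at 56.3° + (180° − 130.9°) = 105.4° from the x-axis; with |CR| = 36.9, R = C + 36.9·(cos 105.4°, sin 105.4°) = (20.27, 80.67). CR ⟂ RF; with |RF| = 17.4 on the left of CR, F = R + 17.4·(-0.9641, -0.2656) = (3.498, 76.05). Then |TF| = |F − T| = 76.13.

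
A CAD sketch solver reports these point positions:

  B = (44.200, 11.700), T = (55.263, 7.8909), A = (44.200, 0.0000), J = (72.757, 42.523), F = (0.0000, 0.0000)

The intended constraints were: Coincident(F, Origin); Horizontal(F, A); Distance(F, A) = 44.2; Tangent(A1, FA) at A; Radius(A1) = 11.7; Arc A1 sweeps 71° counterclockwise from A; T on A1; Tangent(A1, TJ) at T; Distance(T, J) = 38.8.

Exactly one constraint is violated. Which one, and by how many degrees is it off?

Tangent(A1, TJ) at T — off by 7.80°.

F = (0.00, 0.00) ✓; F.y = 0.00, A.y = 0.00 ✓; |FA| = 44.20 ✓; ∠(BA, AF) = 90.00° ✓; |BA| = 11.70 ✓; bearing(B→T) − bearing(B→A) = 71.00° ✓; |BT| = 11.70 ✓; ∠(BT, TJ) = 97.80° ✗; |TJ| = 38.80 ✓.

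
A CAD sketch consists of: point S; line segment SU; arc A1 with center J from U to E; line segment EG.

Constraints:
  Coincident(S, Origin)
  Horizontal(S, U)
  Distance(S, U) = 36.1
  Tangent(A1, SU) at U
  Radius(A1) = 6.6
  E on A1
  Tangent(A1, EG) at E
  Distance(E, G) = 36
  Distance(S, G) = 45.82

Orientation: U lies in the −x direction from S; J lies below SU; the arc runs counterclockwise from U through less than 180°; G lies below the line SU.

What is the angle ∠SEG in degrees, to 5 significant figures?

70.444°

S is at the origin; SU is horizontal with |SU| = 36.1 and U on the −x side, so U = (-36.100, 0.0000). Tangency of A1 to SU means the radius JU is perpendicular to SU, so J = U + (0, -6.6) = (-36.100, -6.6000). Since JE ⟂ EG (tangency), |JG| = √(6.6² + 36.0²) = 36.600 regardless of where E sits on A1. So G lies on both circle(S, 45.82) and circle(J, 36.600); the below-SU intersection is G = (-21.811, -40.296). E is the foot of the tangent from G: E = (-41.612, -10.230).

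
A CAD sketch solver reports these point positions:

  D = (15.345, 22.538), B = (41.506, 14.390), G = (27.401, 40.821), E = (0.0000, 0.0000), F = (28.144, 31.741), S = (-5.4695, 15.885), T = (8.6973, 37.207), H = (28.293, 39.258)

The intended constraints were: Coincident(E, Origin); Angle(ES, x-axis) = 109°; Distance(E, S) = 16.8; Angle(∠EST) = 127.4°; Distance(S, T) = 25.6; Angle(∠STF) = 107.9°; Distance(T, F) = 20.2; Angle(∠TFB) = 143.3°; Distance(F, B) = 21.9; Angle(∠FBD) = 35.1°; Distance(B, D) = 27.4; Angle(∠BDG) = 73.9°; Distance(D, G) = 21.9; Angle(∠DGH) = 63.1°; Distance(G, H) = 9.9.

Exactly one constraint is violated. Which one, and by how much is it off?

Distance(G, H) = 9.9 — off by 8.10.

E = (0.00, 0.00) ✓; ES at 109.0° ✓; |ES| = 16.80 ✓; ∠EST = 127.4° ✓; |ST| = 25.60 ✓; ∠STF = 107.9° ✓; |TF| = 20.20 ✓; ∠TFB = 143.3° ✓; |FB| = 21.90 ✓; ∠FBD = 35.10° ✓; |BD| = 27.40 ✓; ∠BDG = 73.90° ✓; |DG| = 21.90 ✓; ∠DGH = 63.11° ✓; |GH| = 1.800 ✗.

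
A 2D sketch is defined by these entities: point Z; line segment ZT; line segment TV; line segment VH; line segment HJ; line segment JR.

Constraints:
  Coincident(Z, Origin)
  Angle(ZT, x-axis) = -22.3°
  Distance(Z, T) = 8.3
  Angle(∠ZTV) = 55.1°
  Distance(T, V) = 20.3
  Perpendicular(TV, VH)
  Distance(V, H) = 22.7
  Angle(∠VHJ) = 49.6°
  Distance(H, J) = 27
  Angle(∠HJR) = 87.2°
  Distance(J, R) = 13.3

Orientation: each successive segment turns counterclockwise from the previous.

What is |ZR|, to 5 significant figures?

12.020

∠VHJ = 49.6° gives HJ at -37.000° from the x-axis; with |HJ| = 27.0, J = (2.6608, -4.5392). ∠HJR = 87.2° gives JR at 55.800° from the x-axis; with |JR| = 13.3, R = (10.136, 6.4609). Then |ZR| = |R − Z| = 12.020.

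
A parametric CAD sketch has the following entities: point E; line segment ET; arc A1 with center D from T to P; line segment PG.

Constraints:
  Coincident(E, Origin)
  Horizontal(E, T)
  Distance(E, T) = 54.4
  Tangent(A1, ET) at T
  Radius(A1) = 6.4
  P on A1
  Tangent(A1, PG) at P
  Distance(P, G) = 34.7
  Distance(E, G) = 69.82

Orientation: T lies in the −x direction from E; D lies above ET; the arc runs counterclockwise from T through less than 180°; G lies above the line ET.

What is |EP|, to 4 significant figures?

48.80

Checks: |DP| = 6.400 ✓; ∠(DP, PG) = 90.00° ✓; |PG| = 34.70 ✓; |EG| = 69.82 ✓.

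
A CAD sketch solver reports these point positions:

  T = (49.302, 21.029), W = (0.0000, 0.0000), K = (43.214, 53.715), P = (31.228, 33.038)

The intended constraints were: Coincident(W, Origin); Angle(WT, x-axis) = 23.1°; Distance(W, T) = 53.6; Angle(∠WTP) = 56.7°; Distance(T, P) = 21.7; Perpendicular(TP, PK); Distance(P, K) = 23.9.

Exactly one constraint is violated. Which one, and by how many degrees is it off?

Perpendicular(TP, PK) — off by 3.50°.

W = (0.00, 0.00) ✓; WT at 23.10° ✓; |WT| = 53.60 ✓; ∠WTP = 56.70° ✓; |TP| = 21.70 ✓; ∠(TP, PK) = 86.50° ✗; |PK| = 23.90 ✓.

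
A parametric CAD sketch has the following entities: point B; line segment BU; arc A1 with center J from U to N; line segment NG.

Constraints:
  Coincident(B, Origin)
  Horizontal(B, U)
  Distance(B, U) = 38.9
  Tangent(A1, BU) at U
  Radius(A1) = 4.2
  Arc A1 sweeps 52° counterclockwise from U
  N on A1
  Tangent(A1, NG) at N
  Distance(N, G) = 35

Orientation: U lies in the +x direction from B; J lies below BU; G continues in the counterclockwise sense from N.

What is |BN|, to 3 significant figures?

35.6

B is at the origin; BU is horizontal with |BU| = 38.9 and U on the +x side, so U = (38.9, 0.00). Tangency of A1 to BU means the radius JU is perpendicular to BU, so J = U + (0, -4.2) = (38.9, -4.20). On A1, U sits at bearing 90° from J; a 52° counterclockwise sweep puts N at bearing 142°, so N = J + 4.2·(cos 142°, sin 142°) = (35.6, -1.61). Then |BN| = |N − B| = 35.6.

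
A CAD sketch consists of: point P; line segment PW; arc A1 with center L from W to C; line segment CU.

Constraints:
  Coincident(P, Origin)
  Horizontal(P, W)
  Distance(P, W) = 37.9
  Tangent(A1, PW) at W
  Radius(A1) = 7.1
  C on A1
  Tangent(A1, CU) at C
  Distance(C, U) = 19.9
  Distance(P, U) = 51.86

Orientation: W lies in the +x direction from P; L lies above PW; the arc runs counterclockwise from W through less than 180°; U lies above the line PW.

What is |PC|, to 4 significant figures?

45.60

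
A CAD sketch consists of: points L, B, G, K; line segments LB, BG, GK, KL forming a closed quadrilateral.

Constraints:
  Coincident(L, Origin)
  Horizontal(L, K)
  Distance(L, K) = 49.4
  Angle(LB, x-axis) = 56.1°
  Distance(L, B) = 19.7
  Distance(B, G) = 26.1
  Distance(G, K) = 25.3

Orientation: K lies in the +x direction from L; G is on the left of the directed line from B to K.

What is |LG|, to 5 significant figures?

42.517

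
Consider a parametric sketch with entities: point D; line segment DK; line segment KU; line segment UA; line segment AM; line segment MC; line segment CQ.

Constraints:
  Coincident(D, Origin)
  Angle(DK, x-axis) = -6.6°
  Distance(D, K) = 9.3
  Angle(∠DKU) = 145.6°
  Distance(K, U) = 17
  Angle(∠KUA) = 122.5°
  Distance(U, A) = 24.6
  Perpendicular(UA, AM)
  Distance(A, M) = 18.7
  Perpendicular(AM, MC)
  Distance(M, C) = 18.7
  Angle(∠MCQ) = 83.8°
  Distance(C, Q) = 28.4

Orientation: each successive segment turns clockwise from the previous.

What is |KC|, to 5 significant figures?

15.654

D is at the origin; DK runs at -6.6° with length 9.3, so K = (9.2384, -1.0689). ∠DKU = 145.6° gives KU at -41.000° from the x-axis; with |KU| = 17.0, U = (22.068, -12.222). ∠KUA = 122.5° gives UA at -98.500° from the x-axis; with |UA| = 24.6, A = (18.432, -36.552). The perpendicularity gives AM at right angles to UA, so AM runs at 171.50°; with |AM| = 18.7, M = (-0.062279, -33.788). The perpendicularity gives MC at right angles to AM, so MC runs at 81.500°; with |MC| = 18.7, C = (2.7018, -15.293). Then |KC| = |C − K| = 15.654.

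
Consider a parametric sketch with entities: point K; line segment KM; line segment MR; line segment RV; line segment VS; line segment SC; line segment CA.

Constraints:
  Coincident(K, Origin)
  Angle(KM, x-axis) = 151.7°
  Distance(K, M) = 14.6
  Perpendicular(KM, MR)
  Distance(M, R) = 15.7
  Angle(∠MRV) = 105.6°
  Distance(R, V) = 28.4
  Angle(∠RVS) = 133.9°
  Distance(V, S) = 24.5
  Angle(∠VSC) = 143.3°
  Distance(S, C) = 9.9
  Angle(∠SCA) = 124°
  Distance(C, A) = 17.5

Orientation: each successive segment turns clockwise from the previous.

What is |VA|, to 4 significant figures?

39.33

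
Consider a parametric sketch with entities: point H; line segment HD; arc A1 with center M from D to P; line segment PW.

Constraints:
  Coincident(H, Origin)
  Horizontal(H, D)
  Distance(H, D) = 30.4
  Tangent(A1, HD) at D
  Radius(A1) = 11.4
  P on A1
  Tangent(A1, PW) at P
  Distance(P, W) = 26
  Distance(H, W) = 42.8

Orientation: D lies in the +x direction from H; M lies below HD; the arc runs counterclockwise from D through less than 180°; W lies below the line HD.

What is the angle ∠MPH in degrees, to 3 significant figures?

146°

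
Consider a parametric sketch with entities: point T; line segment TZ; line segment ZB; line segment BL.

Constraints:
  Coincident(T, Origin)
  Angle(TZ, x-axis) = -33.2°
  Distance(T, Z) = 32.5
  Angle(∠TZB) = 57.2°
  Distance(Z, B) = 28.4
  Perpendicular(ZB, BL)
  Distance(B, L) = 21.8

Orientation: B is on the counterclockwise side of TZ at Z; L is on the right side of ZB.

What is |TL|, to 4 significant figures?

50.29

∠TZB = 57.2°, so ZB runs at -33.2° + (180° − 57.2°) = 89.60° from the x-axis; with |ZB| = 28.4, B = Z + 28.4·(cos 89.60°, sin 89.60°) = (27.39, 10.60). The perpendicularity gives BL at right angles to ZB; with |BL| = 21.8 on the right of ZB, L = B + 21.8·(1.000, -0.006981) = (49.19, 10.45). Then |TL| = |L − T| = 50.29.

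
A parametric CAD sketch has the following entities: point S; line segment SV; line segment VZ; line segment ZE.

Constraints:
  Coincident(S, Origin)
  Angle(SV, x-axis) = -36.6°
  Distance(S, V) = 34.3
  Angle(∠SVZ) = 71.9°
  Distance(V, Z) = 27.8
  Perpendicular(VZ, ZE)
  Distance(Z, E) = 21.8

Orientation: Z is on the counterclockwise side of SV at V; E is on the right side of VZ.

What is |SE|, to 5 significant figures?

57.040

S is at the origin; SV runs at -36.6° with length 34.3, so V = 34.3·(cos -36.6°, sin -36.6°) = (27.537, -20.451). ∠SVZ = 71.9°, so VZ runs at -36.6° + (180° − 71.9°) = 71.500° from the x-axis; with |VZ| = 27.8, Z = V + 27.8·(cos 71.500°, sin 71.500°) = (36.358, 5.9129). VZ ⟂ ZE; with |ZE| = 21.8 on the right of VZ, E = Z + 21.8·(0.94832, -0.31730) = (57.031, -1.0044). Then |SE| = |E − S| = 57.040.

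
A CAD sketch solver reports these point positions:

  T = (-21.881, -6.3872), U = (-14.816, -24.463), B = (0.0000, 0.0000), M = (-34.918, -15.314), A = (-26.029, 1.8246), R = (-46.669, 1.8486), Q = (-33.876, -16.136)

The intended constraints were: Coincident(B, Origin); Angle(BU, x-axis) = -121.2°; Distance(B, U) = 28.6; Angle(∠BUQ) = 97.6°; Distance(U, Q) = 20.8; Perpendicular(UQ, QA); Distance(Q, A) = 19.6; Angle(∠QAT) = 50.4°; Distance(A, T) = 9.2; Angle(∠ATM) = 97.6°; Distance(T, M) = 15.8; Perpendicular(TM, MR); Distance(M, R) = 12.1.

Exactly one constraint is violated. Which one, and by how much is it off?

Distance(M, R) = 12.1 — off by 8.70.

B = (0.00, 0.00) ✓; BU at -121.2° ✓; |BU| = 28.60 ✓; ∠BUQ = 97.60° ✓; |UQ| = 20.80 ✓; ∠(UQ, QA) = 90.00° ✓; |QA| = 19.60 ✓; ∠QAT = 50.40° ✓; |AT| = 9.200 ✓; ∠ATM = 97.60° ✓; |TM| = 15.80 ✓; ∠(TM, MR) = 90.00° ✓; |MR| = 20.80 ✗.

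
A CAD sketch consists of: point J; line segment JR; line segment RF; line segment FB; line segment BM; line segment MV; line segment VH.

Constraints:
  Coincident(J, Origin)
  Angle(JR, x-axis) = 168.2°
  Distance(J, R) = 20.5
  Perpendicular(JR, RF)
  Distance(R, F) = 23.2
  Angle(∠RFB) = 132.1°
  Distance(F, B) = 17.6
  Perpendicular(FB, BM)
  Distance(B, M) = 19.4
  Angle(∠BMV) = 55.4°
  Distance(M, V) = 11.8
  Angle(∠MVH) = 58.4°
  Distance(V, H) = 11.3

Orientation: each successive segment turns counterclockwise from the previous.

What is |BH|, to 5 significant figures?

8.1634

J is at the origin; JR runs at 168.2° with length 20.5, so R = (-20.067, 4.1922). JR is perpendicular to RF, so RF runs at -101.80°; with |RF| = 23.2, F = (-24.811, -18.518). ∠RFB = 132.1° gives FB at -53.900° from the x-axis; with |FB| = 17.6, B = (-14.441, -32.738). The perpendicularity gives BM at right angles to FB, so BM runs at 36.100°; with |BM| = 19.4, M = (1.2338, -21.308). ∠BMV = 55.4° gives MV at 160.70° from the x-axis; with |MV| = 11.8, V = (-9.9031, -17.408). ∠MVH = 58.4° gives VH at -77.700° from the x-axis; with |VH| = 11.3, H = (-7.4958, -28.448). Then |BH| = |H − B| = 8.1634.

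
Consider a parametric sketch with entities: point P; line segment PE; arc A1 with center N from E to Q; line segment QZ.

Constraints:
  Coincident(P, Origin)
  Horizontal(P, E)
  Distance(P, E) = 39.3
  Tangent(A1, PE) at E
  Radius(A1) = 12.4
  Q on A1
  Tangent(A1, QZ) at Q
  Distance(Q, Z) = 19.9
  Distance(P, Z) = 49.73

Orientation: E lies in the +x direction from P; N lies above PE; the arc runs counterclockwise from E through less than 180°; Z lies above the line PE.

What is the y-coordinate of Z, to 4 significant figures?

35.43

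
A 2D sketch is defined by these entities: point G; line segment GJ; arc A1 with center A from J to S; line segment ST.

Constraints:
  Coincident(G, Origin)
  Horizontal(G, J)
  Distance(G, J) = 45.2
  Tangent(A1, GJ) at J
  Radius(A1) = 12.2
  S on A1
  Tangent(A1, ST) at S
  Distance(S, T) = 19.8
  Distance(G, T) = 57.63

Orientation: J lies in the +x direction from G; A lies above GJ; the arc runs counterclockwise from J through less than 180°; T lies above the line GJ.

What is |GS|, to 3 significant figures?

58.6

Checks: ∠(AJ, JG) = 90.00° ✓; |AS| = 12.20 ✓; ∠(AS, ST) = 90.00° ✓; |ST| = 19.80 ✓; |GT| = 57.63 ✓.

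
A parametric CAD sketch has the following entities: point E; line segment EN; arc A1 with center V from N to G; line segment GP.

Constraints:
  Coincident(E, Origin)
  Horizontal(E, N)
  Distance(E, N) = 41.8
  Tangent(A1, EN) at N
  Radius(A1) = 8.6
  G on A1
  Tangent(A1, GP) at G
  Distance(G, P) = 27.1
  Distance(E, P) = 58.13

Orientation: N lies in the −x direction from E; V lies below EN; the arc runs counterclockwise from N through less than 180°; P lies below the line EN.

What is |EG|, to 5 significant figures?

51.275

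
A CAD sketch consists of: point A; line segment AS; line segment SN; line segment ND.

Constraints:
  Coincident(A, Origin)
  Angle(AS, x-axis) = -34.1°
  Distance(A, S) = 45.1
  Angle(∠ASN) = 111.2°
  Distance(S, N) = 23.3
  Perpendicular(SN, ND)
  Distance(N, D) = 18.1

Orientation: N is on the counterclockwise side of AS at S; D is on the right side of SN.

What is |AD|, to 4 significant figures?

72.02

∠ASN = 111.2°, so SN runs at -34.1° + (180° − 111.2°) = 34.70° from the x-axis; with |SN| = 23.3, N = S + 23.3·(cos 34.70°, sin 34.70°) = (56.50, -12.02). The perpendicularity gives ND at right angles to SN; with |ND| = 18.1 on the right of SN, D = N + 18.1·(0.5693, -0.8221) = (66.81, -26.90). Then |AD| = |D − A| = 72.02.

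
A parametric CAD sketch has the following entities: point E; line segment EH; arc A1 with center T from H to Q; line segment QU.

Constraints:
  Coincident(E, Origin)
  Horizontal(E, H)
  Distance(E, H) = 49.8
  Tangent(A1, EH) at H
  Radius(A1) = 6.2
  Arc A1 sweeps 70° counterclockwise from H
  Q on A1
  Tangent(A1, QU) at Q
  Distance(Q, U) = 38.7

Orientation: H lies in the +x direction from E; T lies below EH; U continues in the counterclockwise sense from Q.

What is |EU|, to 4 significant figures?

50.80

E is at the origin; E and H share the same y with |EH| = 49.8 and H on the +x side, so H = (49.80, 0.000). Tangency of A1 to EH means the radius TH is perpendicular to EH, so T = H + (0, -6.2) = (49.80, -6.200). On A1, H sits at bearing 90° from T; a 70° counterclockwise sweep puts Q at bearing 160°, so Q = T + 6.2·(cos 160°, sin 160°) = (43.97, -4.079). A1 meets QU tangentially, so TQ is at right angles to QU, so QU runs along (−sin 160°, cos 160°); with |QU| = 38.7, U = (30.74, -40.45). Then |EU| = |U − E| = 50.80.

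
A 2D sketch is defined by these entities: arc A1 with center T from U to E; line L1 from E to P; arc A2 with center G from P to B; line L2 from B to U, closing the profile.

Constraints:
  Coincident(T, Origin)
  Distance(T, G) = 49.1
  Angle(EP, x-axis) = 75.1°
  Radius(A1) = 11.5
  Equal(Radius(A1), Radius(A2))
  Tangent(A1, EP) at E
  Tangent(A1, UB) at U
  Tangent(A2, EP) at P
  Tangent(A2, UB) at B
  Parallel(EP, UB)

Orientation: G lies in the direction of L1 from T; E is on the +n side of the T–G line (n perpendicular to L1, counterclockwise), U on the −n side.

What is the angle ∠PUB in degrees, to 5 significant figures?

25.100°

The slot axis is L1's direction at 75.1°, so u = (cos 75.1°, sin 75.1°) = (0.25713, 0.96638) and n = (−sin 75.1°, cos 75.1°) = (-0.96638, 0.25713). T is at the origin and G lies 49.1 along u from T, so G = 49.1·u = (12.625, 47.449). Tangency of A1 to both parallel lines with radius 11.5 puts E and U at T ± 11.5·n: E = (-11.113, 2.9570), U = (11.113, -2.9570). Equal radii place P and B the same way about G: P = G + 11.5·n = (1.5119, 50.406), B = G − 11.5·n = (23.739, 44.492). Then cos ∠PUB = UP·UB / (|UP||UB|), giving 25.100°.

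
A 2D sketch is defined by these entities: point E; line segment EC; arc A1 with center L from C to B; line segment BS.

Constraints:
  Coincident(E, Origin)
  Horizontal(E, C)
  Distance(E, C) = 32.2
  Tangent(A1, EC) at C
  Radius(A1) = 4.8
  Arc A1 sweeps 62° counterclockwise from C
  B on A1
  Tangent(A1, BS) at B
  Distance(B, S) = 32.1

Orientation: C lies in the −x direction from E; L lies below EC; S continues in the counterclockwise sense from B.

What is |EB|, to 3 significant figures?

36.5

E is at the origin; E and C share the same y with |EC| = 32.2 and C on the −x side, so C = (-32.2, 0.00). A1 meets EC tangentially, so LC is at right angles to EC, so L = C + (0, -4.8) = (-32.2, -4.80). On A1, C sits at bearing 90° from L; a 62° counterclockwise sweep puts B at bearing 152°, so B = L + 4.8·(cos 152°, sin 152°) = (-36.4, -2.55). Then |EB| = |B − E| = 36.5.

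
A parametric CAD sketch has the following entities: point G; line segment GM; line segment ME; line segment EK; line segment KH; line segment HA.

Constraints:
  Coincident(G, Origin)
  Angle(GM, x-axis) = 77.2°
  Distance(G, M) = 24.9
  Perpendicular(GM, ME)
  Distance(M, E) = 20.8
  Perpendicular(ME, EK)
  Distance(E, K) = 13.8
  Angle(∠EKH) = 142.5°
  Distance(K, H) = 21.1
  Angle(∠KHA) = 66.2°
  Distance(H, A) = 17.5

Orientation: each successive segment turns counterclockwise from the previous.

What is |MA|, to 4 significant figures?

15.20

G is at the origin; GM runs at 77.2° with length 24.9, so M = (5.517, 24.28). The perpendicularity gives ME at right angles to GM, so ME runs at 167.2°; with |ME| = 20.8, E = (-14.77, 28.89). The perpendicularity gives EK at right angles to ME, so EK runs at -102.8°; with |EK| = 13.8, K = (-17.82, 15.43). ∠EKH = 142.5° gives KH at -65.30° from the x-axis; with |KH| = 21.1, H = (-9.007, -3.737). ∠KHA = 66.2° gives HA at 48.50° from the x-axis; with |HA| = 17.5, A = (2.589, 9.370). Then |MA| = |A − M| = 15.20.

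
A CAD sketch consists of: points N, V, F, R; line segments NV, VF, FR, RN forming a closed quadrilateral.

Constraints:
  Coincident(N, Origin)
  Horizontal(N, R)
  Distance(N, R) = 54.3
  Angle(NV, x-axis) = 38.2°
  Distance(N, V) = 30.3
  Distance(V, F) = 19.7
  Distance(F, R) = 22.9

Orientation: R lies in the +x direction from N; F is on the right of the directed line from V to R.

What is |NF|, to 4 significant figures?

31.41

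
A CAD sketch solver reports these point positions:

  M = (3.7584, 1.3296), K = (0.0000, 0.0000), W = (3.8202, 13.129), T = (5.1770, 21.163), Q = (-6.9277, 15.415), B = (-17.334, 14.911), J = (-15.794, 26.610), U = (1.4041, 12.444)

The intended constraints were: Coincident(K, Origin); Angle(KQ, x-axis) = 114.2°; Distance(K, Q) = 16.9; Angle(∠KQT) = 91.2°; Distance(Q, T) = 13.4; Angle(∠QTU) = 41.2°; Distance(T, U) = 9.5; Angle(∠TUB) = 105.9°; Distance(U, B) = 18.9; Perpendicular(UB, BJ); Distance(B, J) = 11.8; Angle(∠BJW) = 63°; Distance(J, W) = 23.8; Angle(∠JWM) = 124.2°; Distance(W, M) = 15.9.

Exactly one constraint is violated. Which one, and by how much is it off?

Distance(W, M) = 15.9 — off by 4.10.

K = (0.00, 0.00) ✓; KQ at 114.2° ✓; |KQ| = 16.90 ✓; ∠KQT = 91.20° ✓; |QT| = 13.40 ✓; ∠QTU = 41.20° ✓; |TU| = 9.500 ✓; ∠TUB = 105.9° ✓; |UB| = 18.90 ✓; ∠(UB, BJ) = 90.00° ✓; |BJ| = 11.80 ✓; ∠BJW = 63.00° ✓; |JW| = 23.80 ✓; ∠JWM = 124.2° ✓; |WM| = 11.80 ✗.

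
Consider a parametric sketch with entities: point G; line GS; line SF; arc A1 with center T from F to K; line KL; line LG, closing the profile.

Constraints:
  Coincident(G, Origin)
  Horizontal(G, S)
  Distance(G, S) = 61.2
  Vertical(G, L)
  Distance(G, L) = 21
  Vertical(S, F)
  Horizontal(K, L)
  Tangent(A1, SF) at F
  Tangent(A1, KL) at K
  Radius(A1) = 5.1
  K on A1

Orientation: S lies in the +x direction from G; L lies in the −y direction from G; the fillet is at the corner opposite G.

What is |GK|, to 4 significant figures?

59.90

The virtual corner opposite G is at (61.20, -21.00). A1 meets SF tangentially, so TF is at right angles to SF and since A1 is tangent to KL there, TK ⟂ KL, with radius 5.1, so the center T sits 5.1 in from both sides at T = (56.10, -15.90). That places the tangent points at F = (61.20, -15.90) on SF and K = (56.10, -21.00) on KL. Then |GK| = |K − G| = 59.90.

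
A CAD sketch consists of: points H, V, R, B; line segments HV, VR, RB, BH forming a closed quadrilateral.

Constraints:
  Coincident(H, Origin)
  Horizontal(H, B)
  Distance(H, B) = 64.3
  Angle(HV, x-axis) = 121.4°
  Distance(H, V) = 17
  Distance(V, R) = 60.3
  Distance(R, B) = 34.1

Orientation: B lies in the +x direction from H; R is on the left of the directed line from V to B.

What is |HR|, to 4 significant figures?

57.99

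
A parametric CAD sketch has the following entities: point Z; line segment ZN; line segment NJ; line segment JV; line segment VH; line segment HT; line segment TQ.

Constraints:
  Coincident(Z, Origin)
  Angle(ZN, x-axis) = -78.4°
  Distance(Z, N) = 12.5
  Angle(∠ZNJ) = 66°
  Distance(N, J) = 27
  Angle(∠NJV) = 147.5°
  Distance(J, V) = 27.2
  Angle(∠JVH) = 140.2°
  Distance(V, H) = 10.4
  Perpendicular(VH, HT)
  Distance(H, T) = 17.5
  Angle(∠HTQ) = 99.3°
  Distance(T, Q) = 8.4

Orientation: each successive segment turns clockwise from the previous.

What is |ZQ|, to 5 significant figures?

29.626

Z is at the origin; ZN runs at -78.4° with length 12.5, so N = (2.5135, -12.245). ∠ZNJ = 66.0° gives NJ at 167.60° from the x-axis; with |NJ| = 27.0, J = (-23.857, -6.4468). ∠NJV = 147.5° gives JV at 135.10° from the x-axis; with |JV| = 27.2, V = (-43.124, 12.753). ∠JVH = 140.2° gives VH at 95.300° from the x-axis; with |VH| = 10.4, H = (-44.084, 23.108). The perpendicularity gives HT at right angles to VH, so HT runs at 5.3000°; with |HT| = 17.5, T = (-26.659, 24.725). ∠HTQ = 99.3° gives TQ at -75.400° from the x-axis; with |TQ| = 8.4, Q = (-24.542, 16.596). Then |ZQ| = |Q − Z| = 29.626.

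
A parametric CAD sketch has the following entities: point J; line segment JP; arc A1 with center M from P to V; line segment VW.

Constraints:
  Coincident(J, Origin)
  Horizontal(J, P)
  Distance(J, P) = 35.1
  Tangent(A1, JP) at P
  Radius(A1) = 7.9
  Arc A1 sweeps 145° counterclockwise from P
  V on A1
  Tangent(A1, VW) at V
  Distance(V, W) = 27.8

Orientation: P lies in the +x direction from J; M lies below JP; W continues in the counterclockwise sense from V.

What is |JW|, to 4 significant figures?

61.35

J is at the origin; J and P share the same y with |JP| = 35.1 and P on the +x side, so P = (35.10, 0.000). Since A1 is tangent to JP there, MP ⟂ JP, so M = P + (0, -7.9) = (35.10, -7.900). On A1, P sits at bearing 90° from M; a 145° counterclockwise sweep puts V at bearing 235°, so V = M + 7.9·(cos 235°, sin 235°) = (30.57, -14.37). Since A1 is tangent to VW there, MV ⟂ VW, so VW runs along (−sin 235°, cos 235°); with |VW| = 27.8, W = (53.34, -30.32). Then |JW| = |W − J| = 61.35.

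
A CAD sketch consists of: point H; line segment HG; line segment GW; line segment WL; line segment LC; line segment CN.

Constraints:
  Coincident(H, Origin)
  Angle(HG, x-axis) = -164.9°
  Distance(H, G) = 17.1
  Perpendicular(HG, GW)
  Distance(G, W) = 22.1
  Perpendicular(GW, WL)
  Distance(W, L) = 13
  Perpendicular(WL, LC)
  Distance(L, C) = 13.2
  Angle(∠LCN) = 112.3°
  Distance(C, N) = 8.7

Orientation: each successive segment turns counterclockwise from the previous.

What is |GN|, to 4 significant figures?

7.474

The perpendicularity gives LC at right angles to WL, so LC runs at 105.1°; with |LC| = 13.2, C = (-1.640, -9.661). ∠LCN = 112.3° gives CN at 172.8° from the x-axis; with |CN| = 8.7, N = (-10.27, -8.570). Then |GN| = |N − G| = 7.474.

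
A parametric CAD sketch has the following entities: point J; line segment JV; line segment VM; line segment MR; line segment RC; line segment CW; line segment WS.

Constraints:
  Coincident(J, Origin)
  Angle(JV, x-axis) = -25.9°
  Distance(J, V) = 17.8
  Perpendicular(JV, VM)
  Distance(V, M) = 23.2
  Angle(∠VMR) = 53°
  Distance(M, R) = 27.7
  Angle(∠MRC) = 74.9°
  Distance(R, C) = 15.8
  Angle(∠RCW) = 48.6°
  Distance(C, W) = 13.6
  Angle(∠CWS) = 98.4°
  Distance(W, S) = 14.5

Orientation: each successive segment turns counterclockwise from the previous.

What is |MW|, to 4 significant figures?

16.55

J is at the origin; JV runs at -25.9° with length 17.8, so V = (16.01, -7.775). JV ⟂ VM, so VM runs at 64.10°; with |VM| = 23.2, M = (26.15, 13.09). ∠VMR = 53.0° gives MR at -168.9° from the x-axis; with |MR| = 27.7, R = (-1.036, 7.762). ∠MRC = 74.9° gives RC at -63.80° from the x-axis; with |RC| = 15.8, C = (5.940, -6.415). ∠RCW = 48.6° gives CW at 67.60° from the x-axis; with |CW| = 13.6, W = (11.12, 6.159). Then |MW| = |W − M| = 16.55.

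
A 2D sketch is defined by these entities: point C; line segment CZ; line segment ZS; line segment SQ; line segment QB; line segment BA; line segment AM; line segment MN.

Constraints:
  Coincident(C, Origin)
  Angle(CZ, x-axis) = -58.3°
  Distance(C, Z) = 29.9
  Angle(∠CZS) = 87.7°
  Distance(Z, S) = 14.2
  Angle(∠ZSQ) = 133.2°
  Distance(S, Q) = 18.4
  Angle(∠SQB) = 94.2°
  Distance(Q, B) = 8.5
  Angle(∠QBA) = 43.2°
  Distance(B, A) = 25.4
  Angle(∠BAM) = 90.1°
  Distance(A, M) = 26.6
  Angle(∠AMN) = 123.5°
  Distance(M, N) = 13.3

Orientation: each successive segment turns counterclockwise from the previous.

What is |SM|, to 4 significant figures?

33.72

∠QBA = 43.2° gives BA at -56.60° from the x-axis; with |BA| = 25.4, A = (36.14, -18.57). ∠BAM = 90.1° gives AM at 33.30° from the x-axis; with |AM| = 26.6, M = (58.37, -3.967). Then |SM| = |M − S| = 33.72.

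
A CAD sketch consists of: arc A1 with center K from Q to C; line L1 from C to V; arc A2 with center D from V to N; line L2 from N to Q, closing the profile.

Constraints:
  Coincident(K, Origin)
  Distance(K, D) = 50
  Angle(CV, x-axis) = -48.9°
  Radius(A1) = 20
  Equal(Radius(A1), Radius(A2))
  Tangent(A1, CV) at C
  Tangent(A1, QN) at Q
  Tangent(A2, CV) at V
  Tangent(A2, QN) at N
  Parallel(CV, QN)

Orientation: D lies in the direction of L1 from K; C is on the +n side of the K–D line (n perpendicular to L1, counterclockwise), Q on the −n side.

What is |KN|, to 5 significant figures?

53.852

The slot axis is L1's direction at -48.9°, so u = (cos -48.9°, sin -48.9°) = (0.65738, -0.75356) and n = (−sin -48.9°, cos -48.9°) = (0.75356, 0.65738). K is at the origin and D lies 50.0 along u from K, so D = 50.0·u = (32.869, -37.678). Tangency of A1 to both parallel lines with radius 20.0 puts C and Q at K ± 20.0·n: C = (15.071, 13.148), Q = (-15.071, -13.148). Equal radii place V and N the same way about D: V = D + 20.0·n = (47.940, -24.531), N = D − 20.0·n = (17.797, -50.826). Then |KN| = |N − K| = 53.852.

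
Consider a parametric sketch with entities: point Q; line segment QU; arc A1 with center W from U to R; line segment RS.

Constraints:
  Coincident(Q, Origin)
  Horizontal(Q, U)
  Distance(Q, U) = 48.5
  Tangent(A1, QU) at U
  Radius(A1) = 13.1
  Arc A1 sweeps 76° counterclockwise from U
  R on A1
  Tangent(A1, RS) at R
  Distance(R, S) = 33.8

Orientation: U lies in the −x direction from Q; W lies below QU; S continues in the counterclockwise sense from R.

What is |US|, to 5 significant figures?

47.559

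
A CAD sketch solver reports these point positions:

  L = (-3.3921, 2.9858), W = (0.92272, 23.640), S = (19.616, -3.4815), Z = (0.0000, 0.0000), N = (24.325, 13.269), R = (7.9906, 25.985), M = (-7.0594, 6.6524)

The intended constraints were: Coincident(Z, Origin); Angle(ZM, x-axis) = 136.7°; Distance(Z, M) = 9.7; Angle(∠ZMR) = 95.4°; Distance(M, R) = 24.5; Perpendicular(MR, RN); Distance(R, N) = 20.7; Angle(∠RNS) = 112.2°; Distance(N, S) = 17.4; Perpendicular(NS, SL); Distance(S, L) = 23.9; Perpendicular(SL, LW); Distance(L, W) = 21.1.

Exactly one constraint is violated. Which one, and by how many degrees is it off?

Perpendicular(SL, LW) — off by 3.90°.

Z = (0.00, 0.00) ✓; ZM at 136.7° ✓; |ZM| = 9.700 ✓; ∠ZMR = 95.40° ✓; |MR| = 24.50 ✓; ∠(MR, RN) = 90.00° ✓; |RN| = 20.70 ✓; ∠RNS = 112.2° ✓; |NS| = 17.40 ✓; ∠(NS, SL) = 90.00° ✓; |SL| = 23.90 ✓; ∠(SL, LW) = 86.10° ✗; |LW| = 21.10 ✓.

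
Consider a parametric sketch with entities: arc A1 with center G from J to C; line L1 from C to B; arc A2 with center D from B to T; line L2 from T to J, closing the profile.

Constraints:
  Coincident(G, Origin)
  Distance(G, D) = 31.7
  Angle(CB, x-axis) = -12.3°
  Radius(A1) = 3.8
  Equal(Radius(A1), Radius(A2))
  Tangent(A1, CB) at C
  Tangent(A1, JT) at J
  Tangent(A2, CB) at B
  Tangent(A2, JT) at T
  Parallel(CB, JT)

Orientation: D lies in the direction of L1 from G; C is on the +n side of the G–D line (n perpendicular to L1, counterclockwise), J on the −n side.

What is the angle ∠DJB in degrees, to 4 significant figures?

6.646°

Tangency of A1 to both parallel lines with radius 3.8 puts C and J at G ± 3.8·n: C = (0.8095, 3.713), J = (-0.8095, -3.713). Equal radii place B and T the same way about D: B = D + 3.8·n = (31.78, -3.040), T = D − 3.8·n = (30.16, -10.47). Then cos ∠DJB = JD·JB / (|JD||JB|), giving 6.646°.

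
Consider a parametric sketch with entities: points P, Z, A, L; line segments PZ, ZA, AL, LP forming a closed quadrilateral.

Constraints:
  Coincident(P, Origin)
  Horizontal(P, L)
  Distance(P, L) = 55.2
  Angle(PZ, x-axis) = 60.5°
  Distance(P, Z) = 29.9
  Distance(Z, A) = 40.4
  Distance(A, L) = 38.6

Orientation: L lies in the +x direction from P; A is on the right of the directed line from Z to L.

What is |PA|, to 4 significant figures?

23.89

Checks: PZ at 60.50° ✓; |ZA| = 40.40 ✓; |AL| = 38.60 ✓.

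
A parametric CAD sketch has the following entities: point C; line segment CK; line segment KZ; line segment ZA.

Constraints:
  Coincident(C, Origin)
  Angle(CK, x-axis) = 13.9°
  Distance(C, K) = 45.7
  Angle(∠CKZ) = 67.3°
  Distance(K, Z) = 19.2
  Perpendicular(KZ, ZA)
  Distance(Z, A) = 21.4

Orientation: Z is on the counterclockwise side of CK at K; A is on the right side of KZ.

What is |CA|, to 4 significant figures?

63.58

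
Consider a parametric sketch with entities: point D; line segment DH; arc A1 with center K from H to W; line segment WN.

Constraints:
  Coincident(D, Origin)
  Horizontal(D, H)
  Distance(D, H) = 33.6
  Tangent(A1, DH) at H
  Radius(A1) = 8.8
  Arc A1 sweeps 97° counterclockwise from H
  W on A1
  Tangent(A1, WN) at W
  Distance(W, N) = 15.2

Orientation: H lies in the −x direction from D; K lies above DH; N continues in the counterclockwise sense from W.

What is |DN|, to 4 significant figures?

36.56

On A1, H sits at bearing -90° from K; a 97° counterclockwise sweep puts W at bearing 7°, so W = K + 8.8·(cos 7°, sin 7°) = (-24.87, 9.872). Tangency of A1 to WN means the radius KW is perpendicular to WN, so WN runs along (−sin 7°, cos 7°); with |WN| = 15.2, N = (-26.72, 24.96). Then |DN| = |N − D| = 36.56.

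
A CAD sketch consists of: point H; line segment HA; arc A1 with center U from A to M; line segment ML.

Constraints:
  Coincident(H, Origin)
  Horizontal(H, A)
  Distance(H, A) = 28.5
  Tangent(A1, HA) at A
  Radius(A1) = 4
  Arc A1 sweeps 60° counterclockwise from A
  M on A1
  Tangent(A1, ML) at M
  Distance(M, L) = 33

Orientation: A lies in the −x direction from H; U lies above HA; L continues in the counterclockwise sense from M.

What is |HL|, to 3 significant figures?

31.7

H is at the origin; H and A share the same y with |HA| = 28.5 and A on the −x side, so A = (-28.5, 0.00). A1 meets HA tangentially, so UA is at right angles to HA, so U = A + (0, 4) = (-28.5, 4.00). On A1, A sits at bearing -90° from U; a 60° counterclockwise sweep puts M at bearing -30°, so M = U + 4.0·(cos -30°, sin -30°) = (-25.0, 2.00). A1 meets ML tangentially, so UM is at right angles to ML, so ML runs along (−sin -30°, cos -30°); with |ML| = 33.0, L = (-8.54, 30.6). Then |HL| = |L − H| = 31.7.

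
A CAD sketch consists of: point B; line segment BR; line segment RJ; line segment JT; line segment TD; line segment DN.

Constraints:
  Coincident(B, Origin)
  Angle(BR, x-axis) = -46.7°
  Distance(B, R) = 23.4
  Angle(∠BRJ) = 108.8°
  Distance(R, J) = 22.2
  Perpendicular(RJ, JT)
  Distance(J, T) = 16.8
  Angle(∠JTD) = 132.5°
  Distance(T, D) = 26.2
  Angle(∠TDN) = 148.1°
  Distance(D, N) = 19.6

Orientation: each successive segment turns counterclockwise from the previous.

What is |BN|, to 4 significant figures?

18.24

B is at the origin; BR runs at -46.7° with length 23.4, so R = (16.05, -17.03). ∠BRJ = 108.8° gives RJ at 24.50° from the x-axis; with |RJ| = 22.2, J = (36.25, -7.824). RJ is perpendicular to JT, so JT runs at 114.5°; with |JT| = 16.8, T = (29.28, 7.464). ∠JTD = 132.5° gives TD at 162.0° from the x-axis; with |TD| = 26.2, D = (4.365, 15.56). ∠TDN = 148.1° gives DN at -166.1° from the x-axis; with |DN| = 19.6, N = (-14.66, 10.85). Then |BN| = |N − B| = 18.24.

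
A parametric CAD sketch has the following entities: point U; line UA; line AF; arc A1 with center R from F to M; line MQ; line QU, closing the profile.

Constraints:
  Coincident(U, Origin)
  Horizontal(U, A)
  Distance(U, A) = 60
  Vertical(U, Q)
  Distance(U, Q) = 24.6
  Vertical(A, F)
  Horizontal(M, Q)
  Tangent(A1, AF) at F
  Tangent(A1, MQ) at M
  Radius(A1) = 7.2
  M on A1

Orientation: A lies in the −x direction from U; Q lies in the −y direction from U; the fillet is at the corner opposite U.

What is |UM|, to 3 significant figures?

58.2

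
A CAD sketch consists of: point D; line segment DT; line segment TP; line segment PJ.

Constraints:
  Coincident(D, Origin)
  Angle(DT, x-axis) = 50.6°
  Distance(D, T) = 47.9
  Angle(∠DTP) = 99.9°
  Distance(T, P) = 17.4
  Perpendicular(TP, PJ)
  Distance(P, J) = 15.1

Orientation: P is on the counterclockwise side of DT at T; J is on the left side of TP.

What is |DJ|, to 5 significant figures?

41.070

D is at the origin; DT runs at 50.6° with length 47.9, so T = 47.9·(cos 50.6°, sin 50.6°) = (30.404, 37.014). ∠DTP = 99.9°, so TP runs at 50.6° + (180° − 99.9°) = 130.70° from the x-axis; with |TP| = 17.4, P = T + 17.4·(cos 130.70°, sin 130.70°) = (19.057, 50.205). TP ⟂ PJ; with |PJ| = 15.1 on the left of TP, J = P + 15.1·(-0.75813, -0.65210) = (7.6093, 40.359). Then |DJ| = |J − D| = 41.070.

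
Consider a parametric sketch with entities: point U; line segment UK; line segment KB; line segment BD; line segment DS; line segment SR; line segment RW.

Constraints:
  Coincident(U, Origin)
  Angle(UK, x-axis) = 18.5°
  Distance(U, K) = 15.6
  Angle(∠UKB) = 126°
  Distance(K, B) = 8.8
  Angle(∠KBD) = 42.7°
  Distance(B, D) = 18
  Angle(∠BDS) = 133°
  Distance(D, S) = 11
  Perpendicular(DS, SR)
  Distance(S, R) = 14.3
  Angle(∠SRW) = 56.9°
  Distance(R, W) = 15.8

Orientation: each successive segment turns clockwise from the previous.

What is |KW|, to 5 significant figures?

6.9490

DS is perpendicular to SR, so SR runs at 50.200°; with |SR| = 14.3, R = (4.8025, 15.611). ∠SRW = 56.9° gives RW at -72.900° from the x-axis; with |RW| = 15.8, W = (9.4483, 0.50990). Then |KW| = |W − K| = 6.9490.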